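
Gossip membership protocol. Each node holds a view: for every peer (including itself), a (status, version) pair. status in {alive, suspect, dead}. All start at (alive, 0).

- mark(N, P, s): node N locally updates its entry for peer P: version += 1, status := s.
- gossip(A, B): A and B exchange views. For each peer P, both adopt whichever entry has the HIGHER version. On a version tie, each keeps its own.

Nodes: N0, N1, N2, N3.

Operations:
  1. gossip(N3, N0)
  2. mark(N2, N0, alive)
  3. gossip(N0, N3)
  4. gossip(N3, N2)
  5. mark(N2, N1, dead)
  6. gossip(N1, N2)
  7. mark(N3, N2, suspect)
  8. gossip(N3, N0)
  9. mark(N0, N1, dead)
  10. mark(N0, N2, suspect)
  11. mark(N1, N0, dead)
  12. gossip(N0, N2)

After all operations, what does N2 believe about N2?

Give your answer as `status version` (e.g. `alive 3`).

Answer: suspect 2

Derivation:
Op 1: gossip N3<->N0 -> N3.N0=(alive,v0) N3.N1=(alive,v0) N3.N2=(alive,v0) N3.N3=(alive,v0) | N0.N0=(alive,v0) N0.N1=(alive,v0) N0.N2=(alive,v0) N0.N3=(alive,v0)
Op 2: N2 marks N0=alive -> (alive,v1)
Op 3: gossip N0<->N3 -> N0.N0=(alive,v0) N0.N1=(alive,v0) N0.N2=(alive,v0) N0.N3=(alive,v0) | N3.N0=(alive,v0) N3.N1=(alive,v0) N3.N2=(alive,v0) N3.N3=(alive,v0)
Op 4: gossip N3<->N2 -> N3.N0=(alive,v1) N3.N1=(alive,v0) N3.N2=(alive,v0) N3.N3=(alive,v0) | N2.N0=(alive,v1) N2.N1=(alive,v0) N2.N2=(alive,v0) N2.N3=(alive,v0)
Op 5: N2 marks N1=dead -> (dead,v1)
Op 6: gossip N1<->N2 -> N1.N0=(alive,v1) N1.N1=(dead,v1) N1.N2=(alive,v0) N1.N3=(alive,v0) | N2.N0=(alive,v1) N2.N1=(dead,v1) N2.N2=(alive,v0) N2.N3=(alive,v0)
Op 7: N3 marks N2=suspect -> (suspect,v1)
Op 8: gossip N3<->N0 -> N3.N0=(alive,v1) N3.N1=(alive,v0) N3.N2=(suspect,v1) N3.N3=(alive,v0) | N0.N0=(alive,v1) N0.N1=(alive,v0) N0.N2=(suspect,v1) N0.N3=(alive,v0)
Op 9: N0 marks N1=dead -> (dead,v1)
Op 10: N0 marks N2=suspect -> (suspect,v2)
Op 11: N1 marks N0=dead -> (dead,v2)
Op 12: gossip N0<->N2 -> N0.N0=(alive,v1) N0.N1=(dead,v1) N0.N2=(suspect,v2) N0.N3=(alive,v0) | N2.N0=(alive,v1) N2.N1=(dead,v1) N2.N2=(suspect,v2) N2.N3=(alive,v0)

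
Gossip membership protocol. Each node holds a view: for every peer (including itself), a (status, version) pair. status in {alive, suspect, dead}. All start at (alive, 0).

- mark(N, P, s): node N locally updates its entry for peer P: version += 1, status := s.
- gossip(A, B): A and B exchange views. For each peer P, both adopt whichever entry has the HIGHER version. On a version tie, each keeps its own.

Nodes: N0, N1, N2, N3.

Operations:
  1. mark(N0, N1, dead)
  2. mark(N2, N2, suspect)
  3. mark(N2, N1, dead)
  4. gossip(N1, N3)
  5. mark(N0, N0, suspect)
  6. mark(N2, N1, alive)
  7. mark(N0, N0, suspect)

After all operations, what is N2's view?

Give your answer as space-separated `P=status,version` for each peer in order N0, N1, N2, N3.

Op 1: N0 marks N1=dead -> (dead,v1)
Op 2: N2 marks N2=suspect -> (suspect,v1)
Op 3: N2 marks N1=dead -> (dead,v1)
Op 4: gossip N1<->N3 -> N1.N0=(alive,v0) N1.N1=(alive,v0) N1.N2=(alive,v0) N1.N3=(alive,v0) | N3.N0=(alive,v0) N3.N1=(alive,v0) N3.N2=(alive,v0) N3.N3=(alive,v0)
Op 5: N0 marks N0=suspect -> (suspect,v1)
Op 6: N2 marks N1=alive -> (alive,v2)
Op 7: N0 marks N0=suspect -> (suspect,v2)

Answer: N0=alive,0 N1=alive,2 N2=suspect,1 N3=alive,0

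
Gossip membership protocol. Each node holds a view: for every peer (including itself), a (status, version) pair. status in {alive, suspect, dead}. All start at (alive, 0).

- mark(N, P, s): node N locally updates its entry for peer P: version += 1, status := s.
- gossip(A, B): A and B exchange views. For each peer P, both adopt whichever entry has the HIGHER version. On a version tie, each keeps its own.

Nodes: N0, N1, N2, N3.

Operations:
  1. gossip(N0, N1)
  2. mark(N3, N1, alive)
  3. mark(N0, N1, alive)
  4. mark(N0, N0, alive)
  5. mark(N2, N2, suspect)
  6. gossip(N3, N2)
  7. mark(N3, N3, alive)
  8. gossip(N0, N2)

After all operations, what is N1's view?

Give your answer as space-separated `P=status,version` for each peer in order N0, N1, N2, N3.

Op 1: gossip N0<->N1 -> N0.N0=(alive,v0) N0.N1=(alive,v0) N0.N2=(alive,v0) N0.N3=(alive,v0) | N1.N0=(alive,v0) N1.N1=(alive,v0) N1.N2=(alive,v0) N1.N3=(alive,v0)
Op 2: N3 marks N1=alive -> (alive,v1)
Op 3: N0 marks N1=alive -> (alive,v1)
Op 4: N0 marks N0=alive -> (alive,v1)
Op 5: N2 marks N2=suspect -> (suspect,v1)
Op 6: gossip N3<->N2 -> N3.N0=(alive,v0) N3.N1=(alive,v1) N3.N2=(suspect,v1) N3.N3=(alive,v0) | N2.N0=(alive,v0) N2.N1=(alive,v1) N2.N2=(suspect,v1) N2.N3=(alive,v0)
Op 7: N3 marks N3=alive -> (alive,v1)
Op 8: gossip N0<->N2 -> N0.N0=(alive,v1) N0.N1=(alive,v1) N0.N2=(suspect,v1) N0.N3=(alive,v0) | N2.N0=(alive,v1) N2.N1=(alive,v1) N2.N2=(suspect,v1) N2.N3=(alive,v0)

Answer: N0=alive,0 N1=alive,0 N2=alive,0 N3=alive,0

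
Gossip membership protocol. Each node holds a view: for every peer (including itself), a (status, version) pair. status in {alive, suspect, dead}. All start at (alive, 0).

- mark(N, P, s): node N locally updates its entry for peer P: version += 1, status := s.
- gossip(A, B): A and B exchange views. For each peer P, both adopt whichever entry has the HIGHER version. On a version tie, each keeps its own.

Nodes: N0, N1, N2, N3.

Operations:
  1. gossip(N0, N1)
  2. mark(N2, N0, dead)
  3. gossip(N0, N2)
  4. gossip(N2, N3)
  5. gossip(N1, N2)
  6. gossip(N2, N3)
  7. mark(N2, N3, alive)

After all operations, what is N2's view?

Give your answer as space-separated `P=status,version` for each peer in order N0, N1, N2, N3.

Answer: N0=dead,1 N1=alive,0 N2=alive,0 N3=alive,1

Derivation:
Op 1: gossip N0<->N1 -> N0.N0=(alive,v0) N0.N1=(alive,v0) N0.N2=(alive,v0) N0.N3=(alive,v0) | N1.N0=(alive,v0) N1.N1=(alive,v0) N1.N2=(alive,v0) N1.N3=(alive,v0)
Op 2: N2 marks N0=dead -> (dead,v1)
Op 3: gossip N0<->N2 -> N0.N0=(dead,v1) N0.N1=(alive,v0) N0.N2=(alive,v0) N0.N3=(alive,v0) | N2.N0=(dead,v1) N2.N1=(alive,v0) N2.N2=(alive,v0) N2.N3=(alive,v0)
Op 4: gossip N2<->N3 -> N2.N0=(dead,v1) N2.N1=(alive,v0) N2.N2=(alive,v0) N2.N3=(alive,v0) | N3.N0=(dead,v1) N3.N1=(alive,v0) N3.N2=(alive,v0) N3.N3=(alive,v0)
Op 5: gossip N1<->N2 -> N1.N0=(dead,v1) N1.N1=(alive,v0) N1.N2=(alive,v0) N1.N3=(alive,v0) | N2.N0=(dead,v1) N2.N1=(alive,v0) N2.N2=(alive,v0) N2.N3=(alive,v0)
Op 6: gossip N2<->N3 -> N2.N0=(dead,v1) N2.N1=(alive,v0) N2.N2=(alive,v0) N2.N3=(alive,v0) | N3.N0=(dead,v1) N3.N1=(alive,v0) N3.N2=(alive,v0) N3.N3=(alive,v0)
Op 7: N2 marks N3=alive -> (alive,v1)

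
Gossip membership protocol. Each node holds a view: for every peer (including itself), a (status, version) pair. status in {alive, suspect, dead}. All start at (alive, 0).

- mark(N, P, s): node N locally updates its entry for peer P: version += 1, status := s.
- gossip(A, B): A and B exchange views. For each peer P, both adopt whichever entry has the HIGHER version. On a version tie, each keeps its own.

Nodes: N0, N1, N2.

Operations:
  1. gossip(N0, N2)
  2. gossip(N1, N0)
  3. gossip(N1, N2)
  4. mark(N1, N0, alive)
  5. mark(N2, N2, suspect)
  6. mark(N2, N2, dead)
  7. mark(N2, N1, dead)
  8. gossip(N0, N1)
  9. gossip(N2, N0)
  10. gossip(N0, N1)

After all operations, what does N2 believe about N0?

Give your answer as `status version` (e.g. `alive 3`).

Op 1: gossip N0<->N2 -> N0.N0=(alive,v0) N0.N1=(alive,v0) N0.N2=(alive,v0) | N2.N0=(alive,v0) N2.N1=(alive,v0) N2.N2=(alive,v0)
Op 2: gossip N1<->N0 -> N1.N0=(alive,v0) N1.N1=(alive,v0) N1.N2=(alive,v0) | N0.N0=(alive,v0) N0.N1=(alive,v0) N0.N2=(alive,v0)
Op 3: gossip N1<->N2 -> N1.N0=(alive,v0) N1.N1=(alive,v0) N1.N2=(alive,v0) | N2.N0=(alive,v0) N2.N1=(alive,v0) N2.N2=(alive,v0)
Op 4: N1 marks N0=alive -> (alive,v1)
Op 5: N2 marks N2=suspect -> (suspect,v1)
Op 6: N2 marks N2=dead -> (dead,v2)
Op 7: N2 marks N1=dead -> (dead,v1)
Op 8: gossip N0<->N1 -> N0.N0=(alive,v1) N0.N1=(alive,v0) N0.N2=(alive,v0) | N1.N0=(alive,v1) N1.N1=(alive,v0) N1.N2=(alive,v0)
Op 9: gossip N2<->N0 -> N2.N0=(alive,v1) N2.N1=(dead,v1) N2.N2=(dead,v2) | N0.N0=(alive,v1) N0.N1=(dead,v1) N0.N2=(dead,v2)
Op 10: gossip N0<->N1 -> N0.N0=(alive,v1) N0.N1=(dead,v1) N0.N2=(dead,v2) | N1.N0=(alive,v1) N1.N1=(dead,v1) N1.N2=(dead,v2)

Answer: alive 1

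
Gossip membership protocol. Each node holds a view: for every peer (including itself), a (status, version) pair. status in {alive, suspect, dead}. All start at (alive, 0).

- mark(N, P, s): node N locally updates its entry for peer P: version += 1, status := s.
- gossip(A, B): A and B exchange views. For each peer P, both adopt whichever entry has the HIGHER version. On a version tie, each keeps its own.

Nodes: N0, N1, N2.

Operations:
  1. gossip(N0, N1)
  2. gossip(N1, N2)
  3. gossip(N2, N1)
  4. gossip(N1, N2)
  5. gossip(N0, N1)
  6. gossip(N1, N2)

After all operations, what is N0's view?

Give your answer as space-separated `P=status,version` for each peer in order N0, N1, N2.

Op 1: gossip N0<->N1 -> N0.N0=(alive,v0) N0.N1=(alive,v0) N0.N2=(alive,v0) | N1.N0=(alive,v0) N1.N1=(alive,v0) N1.N2=(alive,v0)
Op 2: gossip N1<->N2 -> N1.N0=(alive,v0) N1.N1=(alive,v0) N1.N2=(alive,v0) | N2.N0=(alive,v0) N2.N1=(alive,v0) N2.N2=(alive,v0)
Op 3: gossip N2<->N1 -> N2.N0=(alive,v0) N2.N1=(alive,v0) N2.N2=(alive,v0) | N1.N0=(alive,v0) N1.N1=(alive,v0) N1.N2=(alive,v0)
Op 4: gossip N1<->N2 -> N1.N0=(alive,v0) N1.N1=(alive,v0) N1.N2=(alive,v0) | N2.N0=(alive,v0) N2.N1=(alive,v0) N2.N2=(alive,v0)
Op 5: gossip N0<->N1 -> N0.N0=(alive,v0) N0.N1=(alive,v0) N0.N2=(alive,v0) | N1.N0=(alive,v0) N1.N1=(alive,v0) N1.N2=(alive,v0)
Op 6: gossip N1<->N2 -> N1.N0=(alive,v0) N1.N1=(alive,v0) N1.N2=(alive,v0) | N2.N0=(alive,v0) N2.N1=(alive,v0) N2.N2=(alive,v0)

Answer: N0=alive,0 N1=alive,0 N2=alive,0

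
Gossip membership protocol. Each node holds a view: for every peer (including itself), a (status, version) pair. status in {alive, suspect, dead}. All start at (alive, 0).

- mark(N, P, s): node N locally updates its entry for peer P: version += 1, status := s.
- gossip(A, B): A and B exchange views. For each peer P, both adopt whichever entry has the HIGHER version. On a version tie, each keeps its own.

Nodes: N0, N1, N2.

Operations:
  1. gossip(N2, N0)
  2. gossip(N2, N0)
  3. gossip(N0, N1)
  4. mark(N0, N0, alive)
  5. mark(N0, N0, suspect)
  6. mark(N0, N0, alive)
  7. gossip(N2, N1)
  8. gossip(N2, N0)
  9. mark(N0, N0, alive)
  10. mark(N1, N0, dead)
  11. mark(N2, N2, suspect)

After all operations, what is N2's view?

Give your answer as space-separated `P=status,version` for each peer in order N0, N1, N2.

Answer: N0=alive,3 N1=alive,0 N2=suspect,1

Derivation:
Op 1: gossip N2<->N0 -> N2.N0=(alive,v0) N2.N1=(alive,v0) N2.N2=(alive,v0) | N0.N0=(alive,v0) N0.N1=(alive,v0) N0.N2=(alive,v0)
Op 2: gossip N2<->N0 -> N2.N0=(alive,v0) N2.N1=(alive,v0) N2.N2=(alive,v0) | N0.N0=(alive,v0) N0.N1=(alive,v0) N0.N2=(alive,v0)
Op 3: gossip N0<->N1 -> N0.N0=(alive,v0) N0.N1=(alive,v0) N0.N2=(alive,v0) | N1.N0=(alive,v0) N1.N1=(alive,v0) N1.N2=(alive,v0)
Op 4: N0 marks N0=alive -> (alive,v1)
Op 5: N0 marks N0=suspect -> (suspect,v2)
Op 6: N0 marks N0=alive -> (alive,v3)
Op 7: gossip N2<->N1 -> N2.N0=(alive,v0) N2.N1=(alive,v0) N2.N2=(alive,v0) | N1.N0=(alive,v0) N1.N1=(alive,v0) N1.N2=(alive,v0)
Op 8: gossip N2<->N0 -> N2.N0=(alive,v3) N2.N1=(alive,v0) N2.N2=(alive,v0) | N0.N0=(alive,v3) N0.N1=(alive,v0) N0.N2=(alive,v0)
Op 9: N0 marks N0=alive -> (alive,v4)
Op 10: N1 marks N0=dead -> (dead,v1)
Op 11: N2 marks N2=suspect -> (suspect,v1)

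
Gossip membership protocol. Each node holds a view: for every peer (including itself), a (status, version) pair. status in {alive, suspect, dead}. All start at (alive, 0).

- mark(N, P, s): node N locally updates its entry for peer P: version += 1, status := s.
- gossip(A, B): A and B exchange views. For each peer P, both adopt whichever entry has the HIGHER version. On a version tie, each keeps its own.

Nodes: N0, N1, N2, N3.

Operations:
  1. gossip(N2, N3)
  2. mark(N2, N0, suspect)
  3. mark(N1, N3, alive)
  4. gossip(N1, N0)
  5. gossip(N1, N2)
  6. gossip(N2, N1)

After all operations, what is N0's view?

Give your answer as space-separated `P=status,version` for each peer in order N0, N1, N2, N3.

Op 1: gossip N2<->N3 -> N2.N0=(alive,v0) N2.N1=(alive,v0) N2.N2=(alive,v0) N2.N3=(alive,v0) | N3.N0=(alive,v0) N3.N1=(alive,v0) N3.N2=(alive,v0) N3.N3=(alive,v0)
Op 2: N2 marks N0=suspect -> (suspect,v1)
Op 3: N1 marks N3=alive -> (alive,v1)
Op 4: gossip N1<->N0 -> N1.N0=(alive,v0) N1.N1=(alive,v0) N1.N2=(alive,v0) N1.N3=(alive,v1) | N0.N0=(alive,v0) N0.N1=(alive,v0) N0.N2=(alive,v0) N0.N3=(alive,v1)
Op 5: gossip N1<->N2 -> N1.N0=(suspect,v1) N1.N1=(alive,v0) N1.N2=(alive,v0) N1.N3=(alive,v1) | N2.N0=(suspect,v1) N2.N1=(alive,v0) N2.N2=(alive,v0) N2.N3=(alive,v1)
Op 6: gossip N2<->N1 -> N2.N0=(suspect,v1) N2.N1=(alive,v0) N2.N2=(alive,v0) N2.N3=(alive,v1) | N1.N0=(suspect,v1) N1.N1=(alive,v0) N1.N2=(alive,v0) N1.N3=(alive,v1)

Answer: N0=alive,0 N1=alive,0 N2=alive,0 N3=alive,1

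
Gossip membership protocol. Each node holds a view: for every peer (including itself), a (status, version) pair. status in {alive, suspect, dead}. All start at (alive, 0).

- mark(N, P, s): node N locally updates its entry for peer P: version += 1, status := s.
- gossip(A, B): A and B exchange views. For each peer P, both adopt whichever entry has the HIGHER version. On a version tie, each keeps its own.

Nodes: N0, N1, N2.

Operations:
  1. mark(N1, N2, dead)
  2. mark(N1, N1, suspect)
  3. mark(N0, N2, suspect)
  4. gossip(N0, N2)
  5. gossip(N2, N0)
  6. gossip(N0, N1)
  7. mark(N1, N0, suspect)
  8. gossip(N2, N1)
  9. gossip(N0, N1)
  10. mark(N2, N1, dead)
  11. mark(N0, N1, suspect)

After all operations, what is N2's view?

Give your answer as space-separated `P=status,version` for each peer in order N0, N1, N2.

Answer: N0=suspect,1 N1=dead,2 N2=suspect,1

Derivation:
Op 1: N1 marks N2=dead -> (dead,v1)
Op 2: N1 marks N1=suspect -> (suspect,v1)
Op 3: N0 marks N2=suspect -> (suspect,v1)
Op 4: gossip N0<->N2 -> N0.N0=(alive,v0) N0.N1=(alive,v0) N0.N2=(suspect,v1) | N2.N0=(alive,v0) N2.N1=(alive,v0) N2.N2=(suspect,v1)
Op 5: gossip N2<->N0 -> N2.N0=(alive,v0) N2.N1=(alive,v0) N2.N2=(suspect,v1) | N0.N0=(alive,v0) N0.N1=(alive,v0) N0.N2=(suspect,v1)
Op 6: gossip N0<->N1 -> N0.N0=(alive,v0) N0.N1=(suspect,v1) N0.N2=(suspect,v1) | N1.N0=(alive,v0) N1.N1=(suspect,v1) N1.N2=(dead,v1)
Op 7: N1 marks N0=suspect -> (suspect,v1)
Op 8: gossip N2<->N1 -> N2.N0=(suspect,v1) N2.N1=(suspect,v1) N2.N2=(suspect,v1) | N1.N0=(suspect,v1) N1.N1=(suspect,v1) N1.N2=(dead,v1)
Op 9: gossip N0<->N1 -> N0.N0=(suspect,v1) N0.N1=(suspect,v1) N0.N2=(suspect,v1) | N1.N0=(suspect,v1) N1.N1=(suspect,v1) N1.N2=(dead,v1)
Op 10: N2 marks N1=dead -> (dead,v2)
Op 11: N0 marks N1=suspect -> (suspect,v2)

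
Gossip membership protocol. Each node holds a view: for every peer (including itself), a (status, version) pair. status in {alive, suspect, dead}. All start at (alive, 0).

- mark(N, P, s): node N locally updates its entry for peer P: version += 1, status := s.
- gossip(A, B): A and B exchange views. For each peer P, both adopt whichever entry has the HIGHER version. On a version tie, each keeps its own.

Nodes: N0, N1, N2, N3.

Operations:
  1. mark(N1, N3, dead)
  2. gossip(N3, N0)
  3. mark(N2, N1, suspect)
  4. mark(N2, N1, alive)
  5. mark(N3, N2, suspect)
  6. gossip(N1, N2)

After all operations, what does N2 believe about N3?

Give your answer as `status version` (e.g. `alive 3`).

Op 1: N1 marks N3=dead -> (dead,v1)
Op 2: gossip N3<->N0 -> N3.N0=(alive,v0) N3.N1=(alive,v0) N3.N2=(alive,v0) N3.N3=(alive,v0) | N0.N0=(alive,v0) N0.N1=(alive,v0) N0.N2=(alive,v0) N0.N3=(alive,v0)
Op 3: N2 marks N1=suspect -> (suspect,v1)
Op 4: N2 marks N1=alive -> (alive,v2)
Op 5: N3 marks N2=suspect -> (suspect,v1)
Op 6: gossip N1<->N2 -> N1.N0=(alive,v0) N1.N1=(alive,v2) N1.N2=(alive,v0) N1.N3=(dead,v1) | N2.N0=(alive,v0) N2.N1=(alive,v2) N2.N2=(alive,v0) N2.N3=(dead,v1)

Answer: dead 1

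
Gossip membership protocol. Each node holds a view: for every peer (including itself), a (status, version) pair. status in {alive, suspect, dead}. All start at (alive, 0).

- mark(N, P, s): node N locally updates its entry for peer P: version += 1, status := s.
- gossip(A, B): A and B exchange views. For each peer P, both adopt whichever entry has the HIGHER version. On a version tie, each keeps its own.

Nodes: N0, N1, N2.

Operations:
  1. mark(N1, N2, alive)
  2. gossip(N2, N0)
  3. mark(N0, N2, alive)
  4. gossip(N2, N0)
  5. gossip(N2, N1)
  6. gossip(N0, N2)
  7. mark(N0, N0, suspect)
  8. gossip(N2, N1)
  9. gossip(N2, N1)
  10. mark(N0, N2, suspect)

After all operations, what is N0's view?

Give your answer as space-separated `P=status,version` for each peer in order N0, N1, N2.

Op 1: N1 marks N2=alive -> (alive,v1)
Op 2: gossip N2<->N0 -> N2.N0=(alive,v0) N2.N1=(alive,v0) N2.N2=(alive,v0) | N0.N0=(alive,v0) N0.N1=(alive,v0) N0.N2=(alive,v0)
Op 3: N0 marks N2=alive -> (alive,v1)
Op 4: gossip N2<->N0 -> N2.N0=(alive,v0) N2.N1=(alive,v0) N2.N2=(alive,v1) | N0.N0=(alive,v0) N0.N1=(alive,v0) N0.N2=(alive,v1)
Op 5: gossip N2<->N1 -> N2.N0=(alive,v0) N2.N1=(alive,v0) N2.N2=(alive,v1) | N1.N0=(alive,v0) N1.N1=(alive,v0) N1.N2=(alive,v1)
Op 6: gossip N0<->N2 -> N0.N0=(alive,v0) N0.N1=(alive,v0) N0.N2=(alive,v1) | N2.N0=(alive,v0) N2.N1=(alive,v0) N2.N2=(alive,v1)
Op 7: N0 marks N0=suspect -> (suspect,v1)
Op 8: gossip N2<->N1 -> N2.N0=(alive,v0) N2.N1=(alive,v0) N2.N2=(alive,v1) | N1.N0=(alive,v0) N1.N1=(alive,v0) N1.N2=(alive,v1)
Op 9: gossip N2<->N1 -> N2.N0=(alive,v0) N2.N1=(alive,v0) N2.N2=(alive,v1) | N1.N0=(alive,v0) N1.N1=(alive,v0) N1.N2=(alive,v1)
Op 10: N0 marks N2=suspect -> (suspect,v2)

Answer: N0=suspect,1 N1=alive,0 N2=suspect,2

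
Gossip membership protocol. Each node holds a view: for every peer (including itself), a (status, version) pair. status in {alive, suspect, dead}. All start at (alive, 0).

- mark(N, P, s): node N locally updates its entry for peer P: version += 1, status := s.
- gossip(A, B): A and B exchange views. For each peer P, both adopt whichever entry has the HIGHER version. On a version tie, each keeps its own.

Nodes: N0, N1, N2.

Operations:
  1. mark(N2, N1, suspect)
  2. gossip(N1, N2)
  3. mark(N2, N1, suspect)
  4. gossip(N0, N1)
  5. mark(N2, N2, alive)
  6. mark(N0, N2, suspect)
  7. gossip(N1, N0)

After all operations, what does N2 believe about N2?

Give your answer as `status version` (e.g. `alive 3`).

Op 1: N2 marks N1=suspect -> (suspect,v1)
Op 2: gossip N1<->N2 -> N1.N0=(alive,v0) N1.N1=(suspect,v1) N1.N2=(alive,v0) | N2.N0=(alive,v0) N2.N1=(suspect,v1) N2.N2=(alive,v0)
Op 3: N2 marks N1=suspect -> (suspect,v2)
Op 4: gossip N0<->N1 -> N0.N0=(alive,v0) N0.N1=(suspect,v1) N0.N2=(alive,v0) | N1.N0=(alive,v0) N1.N1=(suspect,v1) N1.N2=(alive,v0)
Op 5: N2 marks N2=alive -> (alive,v1)
Op 6: N0 marks N2=suspect -> (suspect,v1)
Op 7: gossip N1<->N0 -> N1.N0=(alive,v0) N1.N1=(suspect,v1) N1.N2=(suspect,v1) | N0.N0=(alive,v0) N0.N1=(suspect,v1) N0.N2=(suspect,v1)

Answer: alive 1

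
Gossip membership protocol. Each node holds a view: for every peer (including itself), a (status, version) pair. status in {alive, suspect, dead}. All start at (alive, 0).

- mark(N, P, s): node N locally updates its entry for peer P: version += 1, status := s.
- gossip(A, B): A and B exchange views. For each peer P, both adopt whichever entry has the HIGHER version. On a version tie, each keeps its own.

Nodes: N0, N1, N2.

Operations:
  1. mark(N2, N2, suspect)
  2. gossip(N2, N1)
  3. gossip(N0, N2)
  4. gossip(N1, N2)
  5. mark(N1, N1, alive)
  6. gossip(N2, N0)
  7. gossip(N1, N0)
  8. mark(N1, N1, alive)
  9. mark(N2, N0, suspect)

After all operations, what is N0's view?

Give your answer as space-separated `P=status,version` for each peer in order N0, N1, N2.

Answer: N0=alive,0 N1=alive,1 N2=suspect,1

Derivation:
Op 1: N2 marks N2=suspect -> (suspect,v1)
Op 2: gossip N2<->N1 -> N2.N0=(alive,v0) N2.N1=(alive,v0) N2.N2=(suspect,v1) | N1.N0=(alive,v0) N1.N1=(alive,v0) N1.N2=(suspect,v1)
Op 3: gossip N0<->N2 -> N0.N0=(alive,v0) N0.N1=(alive,v0) N0.N2=(suspect,v1) | N2.N0=(alive,v0) N2.N1=(alive,v0) N2.N2=(suspect,v1)
Op 4: gossip N1<->N2 -> N1.N0=(alive,v0) N1.N1=(alive,v0) N1.N2=(suspect,v1) | N2.N0=(alive,v0) N2.N1=(alive,v0) N2.N2=(suspect,v1)
Op 5: N1 marks N1=alive -> (alive,v1)
Op 6: gossip N2<->N0 -> N2.N0=(alive,v0) N2.N1=(alive,v0) N2.N2=(suspect,v1) | N0.N0=(alive,v0) N0.N1=(alive,v0) N0.N2=(suspect,v1)
Op 7: gossip N1<->N0 -> N1.N0=(alive,v0) N1.N1=(alive,v1) N1.N2=(suspect,v1) | N0.N0=(alive,v0) N0.N1=(alive,v1) N0.N2=(suspect,v1)
Op 8: N1 marks N1=alive -> (alive,v2)
Op 9: N2 marks N0=suspect -> (suspect,v1)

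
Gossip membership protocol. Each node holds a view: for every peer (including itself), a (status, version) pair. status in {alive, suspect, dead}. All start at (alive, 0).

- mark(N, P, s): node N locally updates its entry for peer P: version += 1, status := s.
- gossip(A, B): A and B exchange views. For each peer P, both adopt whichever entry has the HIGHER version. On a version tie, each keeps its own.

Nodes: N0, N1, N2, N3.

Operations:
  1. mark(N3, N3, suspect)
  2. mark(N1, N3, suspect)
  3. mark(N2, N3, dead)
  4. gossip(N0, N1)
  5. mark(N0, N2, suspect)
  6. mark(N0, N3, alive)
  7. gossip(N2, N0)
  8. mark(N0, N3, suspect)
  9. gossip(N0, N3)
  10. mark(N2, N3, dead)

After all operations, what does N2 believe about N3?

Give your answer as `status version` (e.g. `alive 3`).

Answer: dead 3

Derivation:
Op 1: N3 marks N3=suspect -> (suspect,v1)
Op 2: N1 marks N3=suspect -> (suspect,v1)
Op 3: N2 marks N3=dead -> (dead,v1)
Op 4: gossip N0<->N1 -> N0.N0=(alive,v0) N0.N1=(alive,v0) N0.N2=(alive,v0) N0.N3=(suspect,v1) | N1.N0=(alive,v0) N1.N1=(alive,v0) N1.N2=(alive,v0) N1.N3=(suspect,v1)
Op 5: N0 marks N2=suspect -> (suspect,v1)
Op 6: N0 marks N3=alive -> (alive,v2)
Op 7: gossip N2<->N0 -> N2.N0=(alive,v0) N2.N1=(alive,v0) N2.N2=(suspect,v1) N2.N3=(alive,v2) | N0.N0=(alive,v0) N0.N1=(alive,v0) N0.N2=(suspect,v1) N0.N3=(alive,v2)
Op 8: N0 marks N3=suspect -> (suspect,v3)
Op 9: gossip N0<->N3 -> N0.N0=(alive,v0) N0.N1=(alive,v0) N0.N2=(suspect,v1) N0.N3=(suspect,v3) | N3.N0=(alive,v0) N3.N1=(alive,v0) N3.N2=(suspect,v1) N3.N3=(suspect,v3)
Op 10: N2 marks N3=dead -> (dead,v3)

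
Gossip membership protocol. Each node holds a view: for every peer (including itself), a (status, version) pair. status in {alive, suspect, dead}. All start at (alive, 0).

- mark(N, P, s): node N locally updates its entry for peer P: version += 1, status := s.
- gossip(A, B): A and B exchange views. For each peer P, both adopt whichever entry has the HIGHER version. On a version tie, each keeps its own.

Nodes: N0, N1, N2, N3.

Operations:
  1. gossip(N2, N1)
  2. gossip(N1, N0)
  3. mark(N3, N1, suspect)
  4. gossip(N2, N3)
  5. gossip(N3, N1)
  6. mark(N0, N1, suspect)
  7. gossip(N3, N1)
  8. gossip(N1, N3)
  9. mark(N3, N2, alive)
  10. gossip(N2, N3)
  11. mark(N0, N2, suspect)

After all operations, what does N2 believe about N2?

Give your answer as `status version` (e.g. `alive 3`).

Answer: alive 1

Derivation:
Op 1: gossip N2<->N1 -> N2.N0=(alive,v0) N2.N1=(alive,v0) N2.N2=(alive,v0) N2.N3=(alive,v0) | N1.N0=(alive,v0) N1.N1=(alive,v0) N1.N2=(alive,v0) N1.N3=(alive,v0)
Op 2: gossip N1<->N0 -> N1.N0=(alive,v0) N1.N1=(alive,v0) N1.N2=(alive,v0) N1.N3=(alive,v0) | N0.N0=(alive,v0) N0.N1=(alive,v0) N0.N2=(alive,v0) N0.N3=(alive,v0)
Op 3: N3 marks N1=suspect -> (suspect,v1)
Op 4: gossip N2<->N3 -> N2.N0=(alive,v0) N2.N1=(suspect,v1) N2.N2=(alive,v0) N2.N3=(alive,v0) | N3.N0=(alive,v0) N3.N1=(suspect,v1) N3.N2=(alive,v0) N3.N3=(alive,v0)
Op 5: gossip N3<->N1 -> N3.N0=(alive,v0) N3.N1=(suspect,v1) N3.N2=(alive,v0) N3.N3=(alive,v0) | N1.N0=(alive,v0) N1.N1=(suspect,v1) N1.N2=(alive,v0) N1.N3=(alive,v0)
Op 6: N0 marks N1=suspect -> (suspect,v1)
Op 7: gossip N3<->N1 -> N3.N0=(alive,v0) N3.N1=(suspect,v1) N3.N2=(alive,v0) N3.N3=(alive,v0) | N1.N0=(alive,v0) N1.N1=(suspect,v1) N1.N2=(alive,v0) N1.N3=(alive,v0)
Op 8: gossip N1<->N3 -> N1.N0=(alive,v0) N1.N1=(suspect,v1) N1.N2=(alive,v0) N1.N3=(alive,v0) | N3.N0=(alive,v0) N3.N1=(suspect,v1) N3.N2=(alive,v0) N3.N3=(alive,v0)
Op 9: N3 marks N2=alive -> (alive,v1)
Op 10: gossip N2<->N3 -> N2.N0=(alive,v0) N2.N1=(suspect,v1) N2.N2=(alive,v1) N2.N3=(alive,v0) | N3.N0=(alive,v0) N3.N1=(suspect,v1) N3.N2=(alive,v1) N3.N3=(alive,v0)
Op 11: N0 marks N2=suspect -> (suspect,v1)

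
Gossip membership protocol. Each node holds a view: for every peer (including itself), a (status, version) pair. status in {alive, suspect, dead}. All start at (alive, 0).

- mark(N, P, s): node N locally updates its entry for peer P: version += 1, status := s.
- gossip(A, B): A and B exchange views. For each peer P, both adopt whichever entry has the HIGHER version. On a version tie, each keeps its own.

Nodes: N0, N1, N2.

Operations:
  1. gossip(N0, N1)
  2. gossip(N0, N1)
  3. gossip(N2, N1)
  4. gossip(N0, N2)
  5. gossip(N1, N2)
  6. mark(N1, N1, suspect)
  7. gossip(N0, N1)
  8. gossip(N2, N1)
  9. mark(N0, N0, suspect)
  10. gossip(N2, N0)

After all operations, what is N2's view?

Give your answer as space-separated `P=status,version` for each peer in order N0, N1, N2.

Op 1: gossip N0<->N1 -> N0.N0=(alive,v0) N0.N1=(alive,v0) N0.N2=(alive,v0) | N1.N0=(alive,v0) N1.N1=(alive,v0) N1.N2=(alive,v0)
Op 2: gossip N0<->N1 -> N0.N0=(alive,v0) N0.N1=(alive,v0) N0.N2=(alive,v0) | N1.N0=(alive,v0) N1.N1=(alive,v0) N1.N2=(alive,v0)
Op 3: gossip N2<->N1 -> N2.N0=(alive,v0) N2.N1=(alive,v0) N2.N2=(alive,v0) | N1.N0=(alive,v0) N1.N1=(alive,v0) N1.N2=(alive,v0)
Op 4: gossip N0<->N2 -> N0.N0=(alive,v0) N0.N1=(alive,v0) N0.N2=(alive,v0) | N2.N0=(alive,v0) N2.N1=(alive,v0) N2.N2=(alive,v0)
Op 5: gossip N1<->N2 -> N1.N0=(alive,v0) N1.N1=(alive,v0) N1.N2=(alive,v0) | N2.N0=(alive,v0) N2.N1=(alive,v0) N2.N2=(alive,v0)
Op 6: N1 marks N1=suspect -> (suspect,v1)
Op 7: gossip N0<->N1 -> N0.N0=(alive,v0) N0.N1=(suspect,v1) N0.N2=(alive,v0) | N1.N0=(alive,v0) N1.N1=(suspect,v1) N1.N2=(alive,v0)
Op 8: gossip N2<->N1 -> N2.N0=(alive,v0) N2.N1=(suspect,v1) N2.N2=(alive,v0) | N1.N0=(alive,v0) N1.N1=(suspect,v1) N1.N2=(alive,v0)
Op 9: N0 marks N0=suspect -> (suspect,v1)
Op 10: gossip N2<->N0 -> N2.N0=(suspect,v1) N2.N1=(suspect,v1) N2.N2=(alive,v0) | N0.N0=(suspect,v1) N0.N1=(suspect,v1) N0.N2=(alive,v0)

Answer: N0=suspect,1 N1=suspect,1 N2=alive,0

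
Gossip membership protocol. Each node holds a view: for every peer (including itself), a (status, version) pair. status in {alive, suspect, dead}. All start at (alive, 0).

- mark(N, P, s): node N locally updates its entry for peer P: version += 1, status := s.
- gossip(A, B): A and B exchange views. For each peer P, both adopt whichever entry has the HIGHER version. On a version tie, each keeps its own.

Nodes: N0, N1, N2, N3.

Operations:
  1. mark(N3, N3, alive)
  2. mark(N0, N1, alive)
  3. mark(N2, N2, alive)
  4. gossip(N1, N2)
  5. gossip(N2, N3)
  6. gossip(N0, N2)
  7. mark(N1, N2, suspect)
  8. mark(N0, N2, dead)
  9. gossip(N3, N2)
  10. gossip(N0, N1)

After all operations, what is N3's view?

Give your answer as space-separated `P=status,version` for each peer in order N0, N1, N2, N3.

Op 1: N3 marks N3=alive -> (alive,v1)
Op 2: N0 marks N1=alive -> (alive,v1)
Op 3: N2 marks N2=alive -> (alive,v1)
Op 4: gossip N1<->N2 -> N1.N0=(alive,v0) N1.N1=(alive,v0) N1.N2=(alive,v1) N1.N3=(alive,v0) | N2.N0=(alive,v0) N2.N1=(alive,v0) N2.N2=(alive,v1) N2.N3=(alive,v0)
Op 5: gossip N2<->N3 -> N2.N0=(alive,v0) N2.N1=(alive,v0) N2.N2=(alive,v1) N2.N3=(alive,v1) | N3.N0=(alive,v0) N3.N1=(alive,v0) N3.N2=(alive,v1) N3.N3=(alive,v1)
Op 6: gossip N0<->N2 -> N0.N0=(alive,v0) N0.N1=(alive,v1) N0.N2=(alive,v1) N0.N3=(alive,v1) | N2.N0=(alive,v0) N2.N1=(alive,v1) N2.N2=(alive,v1) N2.N3=(alive,v1)
Op 7: N1 marks N2=suspect -> (suspect,v2)
Op 8: N0 marks N2=dead -> (dead,v2)
Op 9: gossip N3<->N2 -> N3.N0=(alive,v0) N3.N1=(alive,v1) N3.N2=(alive,v1) N3.N3=(alive,v1) | N2.N0=(alive,v0) N2.N1=(alive,v1) N2.N2=(alive,v1) N2.N3=(alive,v1)
Op 10: gossip N0<->N1 -> N0.N0=(alive,v0) N0.N1=(alive,v1) N0.N2=(dead,v2) N0.N3=(alive,v1) | N1.N0=(alive,v0) N1.N1=(alive,v1) N1.N2=(suspect,v2) N1.N3=(alive,v1)

Answer: N0=alive,0 N1=alive,1 N2=alive,1 N3=alive,1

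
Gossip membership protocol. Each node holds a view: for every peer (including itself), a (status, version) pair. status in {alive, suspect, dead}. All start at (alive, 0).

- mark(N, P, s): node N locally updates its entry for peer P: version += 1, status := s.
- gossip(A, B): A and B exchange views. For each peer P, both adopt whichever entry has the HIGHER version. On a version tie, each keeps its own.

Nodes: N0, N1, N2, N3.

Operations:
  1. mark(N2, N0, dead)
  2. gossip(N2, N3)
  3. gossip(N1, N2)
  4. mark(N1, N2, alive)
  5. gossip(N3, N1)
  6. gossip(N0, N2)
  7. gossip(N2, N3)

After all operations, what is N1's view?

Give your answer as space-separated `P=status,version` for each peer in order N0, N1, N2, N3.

Answer: N0=dead,1 N1=alive,0 N2=alive,1 N3=alive,0

Derivation:
Op 1: N2 marks N0=dead -> (dead,v1)
Op 2: gossip N2<->N3 -> N2.N0=(dead,v1) N2.N1=(alive,v0) N2.N2=(alive,v0) N2.N3=(alive,v0) | N3.N0=(dead,v1) N3.N1=(alive,v0) N3.N2=(alive,v0) N3.N3=(alive,v0)
Op 3: gossip N1<->N2 -> N1.N0=(dead,v1) N1.N1=(alive,v0) N1.N2=(alive,v0) N1.N3=(alive,v0) | N2.N0=(dead,v1) N2.N1=(alive,v0) N2.N2=(alive,v0) N2.N3=(alive,v0)
Op 4: N1 marks N2=alive -> (alive,v1)
Op 5: gossip N3<->N1 -> N3.N0=(dead,v1) N3.N1=(alive,v0) N3.N2=(alive,v1) N3.N3=(alive,v0) | N1.N0=(dead,v1) N1.N1=(alive,v0) N1.N2=(alive,v1) N1.N3=(alive,v0)
Op 6: gossip N0<->N2 -> N0.N0=(dead,v1) N0.N1=(alive,v0) N0.N2=(alive,v0) N0.N3=(alive,v0) | N2.N0=(dead,v1) N2.N1=(alive,v0) N2.N2=(alive,v0) N2.N3=(alive,v0)
Op 7: gossip N2<->N3 -> N2.N0=(dead,v1) N2.N1=(alive,v0) N2.N2=(alive,v1) N2.N3=(alive,v0) | N3.N0=(dead,v1) N3.N1=(alive,v0) N3.N2=(alive,v1) N3.N3=(alive,v0)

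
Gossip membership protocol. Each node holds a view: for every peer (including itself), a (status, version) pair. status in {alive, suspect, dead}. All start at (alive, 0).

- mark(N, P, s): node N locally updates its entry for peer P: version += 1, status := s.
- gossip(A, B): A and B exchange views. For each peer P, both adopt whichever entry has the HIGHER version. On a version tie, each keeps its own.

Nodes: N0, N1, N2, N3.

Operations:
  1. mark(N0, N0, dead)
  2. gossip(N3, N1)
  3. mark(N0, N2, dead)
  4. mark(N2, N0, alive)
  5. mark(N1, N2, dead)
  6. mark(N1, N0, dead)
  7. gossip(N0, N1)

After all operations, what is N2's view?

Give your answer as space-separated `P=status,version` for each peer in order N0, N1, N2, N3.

Answer: N0=alive,1 N1=alive,0 N2=alive,0 N3=alive,0

Derivation:
Op 1: N0 marks N0=dead -> (dead,v1)
Op 2: gossip N3<->N1 -> N3.N0=(alive,v0) N3.N1=(alive,v0) N3.N2=(alive,v0) N3.N3=(alive,v0) | N1.N0=(alive,v0) N1.N1=(alive,v0) N1.N2=(alive,v0) N1.N3=(alive,v0)
Op 3: N0 marks N2=dead -> (dead,v1)
Op 4: N2 marks N0=alive -> (alive,v1)
Op 5: N1 marks N2=dead -> (dead,v1)
Op 6: N1 marks N0=dead -> (dead,v1)
Op 7: gossip N0<->N1 -> N0.N0=(dead,v1) N0.N1=(alive,v0) N0.N2=(dead,v1) N0.N3=(alive,v0) | N1.N0=(dead,v1) N1.N1=(alive,v0) N1.N2=(dead,v1) N1.N3=(alive,v0)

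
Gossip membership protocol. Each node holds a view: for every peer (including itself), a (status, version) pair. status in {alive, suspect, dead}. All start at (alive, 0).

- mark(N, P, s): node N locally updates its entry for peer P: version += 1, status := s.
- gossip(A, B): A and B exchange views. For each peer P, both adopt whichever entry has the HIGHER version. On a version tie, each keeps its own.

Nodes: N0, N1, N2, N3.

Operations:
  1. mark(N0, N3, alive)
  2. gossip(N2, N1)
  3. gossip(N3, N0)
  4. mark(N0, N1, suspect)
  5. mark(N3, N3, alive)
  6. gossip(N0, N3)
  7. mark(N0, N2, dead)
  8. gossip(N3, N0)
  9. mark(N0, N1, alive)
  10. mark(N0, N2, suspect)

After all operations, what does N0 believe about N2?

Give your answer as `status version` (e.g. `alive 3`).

Answer: suspect 2

Derivation:
Op 1: N0 marks N3=alive -> (alive,v1)
Op 2: gossip N2<->N1 -> N2.N0=(alive,v0) N2.N1=(alive,v0) N2.N2=(alive,v0) N2.N3=(alive,v0) | N1.N0=(alive,v0) N1.N1=(alive,v0) N1.N2=(alive,v0) N1.N3=(alive,v0)
Op 3: gossip N3<->N0 -> N3.N0=(alive,v0) N3.N1=(alive,v0) N3.N2=(alive,v0) N3.N3=(alive,v1) | N0.N0=(alive,v0) N0.N1=(alive,v0) N0.N2=(alive,v0) N0.N3=(alive,v1)
Op 4: N0 marks N1=suspect -> (suspect,v1)
Op 5: N3 marks N3=alive -> (alive,v2)
Op 6: gossip N0<->N3 -> N0.N0=(alive,v0) N0.N1=(suspect,v1) N0.N2=(alive,v0) N0.N3=(alive,v2) | N3.N0=(alive,v0) N3.N1=(suspect,v1) N3.N2=(alive,v0) N3.N3=(alive,v2)
Op 7: N0 marks N2=dead -> (dead,v1)
Op 8: gossip N3<->N0 -> N3.N0=(alive,v0) N3.N1=(suspect,v1) N3.N2=(dead,v1) N3.N3=(alive,v2) | N0.N0=(alive,v0) N0.N1=(suspect,v1) N0.N2=(dead,v1) N0.N3=(alive,v2)
Op 9: N0 marks N1=alive -> (alive,v2)
Op 10: N0 marks N2=suspect -> (suspect,v2)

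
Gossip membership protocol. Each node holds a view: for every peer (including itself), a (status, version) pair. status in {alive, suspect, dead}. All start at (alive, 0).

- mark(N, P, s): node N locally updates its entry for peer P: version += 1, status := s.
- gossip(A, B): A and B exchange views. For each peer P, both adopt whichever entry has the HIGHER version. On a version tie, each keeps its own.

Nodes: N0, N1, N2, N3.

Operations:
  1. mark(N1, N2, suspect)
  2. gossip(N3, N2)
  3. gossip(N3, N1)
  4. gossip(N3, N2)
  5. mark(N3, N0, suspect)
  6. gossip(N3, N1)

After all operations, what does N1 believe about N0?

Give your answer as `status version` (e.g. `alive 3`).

Op 1: N1 marks N2=suspect -> (suspect,v1)
Op 2: gossip N3<->N2 -> N3.N0=(alive,v0) N3.N1=(alive,v0) N3.N2=(alive,v0) N3.N3=(alive,v0) | N2.N0=(alive,v0) N2.N1=(alive,v0) N2.N2=(alive,v0) N2.N3=(alive,v0)
Op 3: gossip N3<->N1 -> N3.N0=(alive,v0) N3.N1=(alive,v0) N3.N2=(suspect,v1) N3.N3=(alive,v0) | N1.N0=(alive,v0) N1.N1=(alive,v0) N1.N2=(suspect,v1) N1.N3=(alive,v0)
Op 4: gossip N3<->N2 -> N3.N0=(alive,v0) N3.N1=(alive,v0) N3.N2=(suspect,v1) N3.N3=(alive,v0) | N2.N0=(alive,v0) N2.N1=(alive,v0) N2.N2=(suspect,v1) N2.N3=(alive,v0)
Op 5: N3 marks N0=suspect -> (suspect,v1)
Op 6: gossip N3<->N1 -> N3.N0=(suspect,v1) N3.N1=(alive,v0) N3.N2=(suspect,v1) N3.N3=(alive,v0) | N1.N0=(suspect,v1) N1.N1=(alive,v0) N1.N2=(suspect,v1) N1.N3=(alive,v0)

Answer: suspect 1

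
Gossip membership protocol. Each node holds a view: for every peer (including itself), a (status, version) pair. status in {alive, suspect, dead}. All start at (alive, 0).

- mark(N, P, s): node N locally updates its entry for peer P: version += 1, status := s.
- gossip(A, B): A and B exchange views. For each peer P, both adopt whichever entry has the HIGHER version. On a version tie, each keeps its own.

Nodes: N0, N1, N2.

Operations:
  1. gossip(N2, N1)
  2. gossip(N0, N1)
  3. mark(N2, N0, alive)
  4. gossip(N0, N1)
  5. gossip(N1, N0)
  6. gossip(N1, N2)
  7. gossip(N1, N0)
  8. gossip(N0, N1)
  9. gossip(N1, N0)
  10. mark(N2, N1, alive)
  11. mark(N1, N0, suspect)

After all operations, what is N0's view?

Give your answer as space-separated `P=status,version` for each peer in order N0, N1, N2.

Op 1: gossip N2<->N1 -> N2.N0=(alive,v0) N2.N1=(alive,v0) N2.N2=(alive,v0) | N1.N0=(alive,v0) N1.N1=(alive,v0) N1.N2=(alive,v0)
Op 2: gossip N0<->N1 -> N0.N0=(alive,v0) N0.N1=(alive,v0) N0.N2=(alive,v0) | N1.N0=(alive,v0) N1.N1=(alive,v0) N1.N2=(alive,v0)
Op 3: N2 marks N0=alive -> (alive,v1)
Op 4: gossip N0<->N1 -> N0.N0=(alive,v0) N0.N1=(alive,v0) N0.N2=(alive,v0) | N1.N0=(alive,v0) N1.N1=(alive,v0) N1.N2=(alive,v0)
Op 5: gossip N1<->N0 -> N1.N0=(alive,v0) N1.N1=(alive,v0) N1.N2=(alive,v0) | N0.N0=(alive,v0) N0.N1=(alive,v0) N0.N2=(alive,v0)
Op 6: gossip N1<->N2 -> N1.N0=(alive,v1) N1.N1=(alive,v0) N1.N2=(alive,v0) | N2.N0=(alive,v1) N2.N1=(alive,v0) N2.N2=(alive,v0)
Op 7: gossip N1<->N0 -> N1.N0=(alive,v1) N1.N1=(alive,v0) N1.N2=(alive,v0) | N0.N0=(alive,v1) N0.N1=(alive,v0) N0.N2=(alive,v0)
Op 8: gossip N0<->N1 -> N0.N0=(alive,v1) N0.N1=(alive,v0) N0.N2=(alive,v0) | N1.N0=(alive,v1) N1.N1=(alive,v0) N1.N2=(alive,v0)
Op 9: gossip N1<->N0 -> N1.N0=(alive,v1) N1.N1=(alive,v0) N1.N2=(alive,v0) | N0.N0=(alive,v1) N0.N1=(alive,v0) N0.N2=(alive,v0)
Op 10: N2 marks N1=alive -> (alive,v1)
Op 11: N1 marks N0=suspect -> (suspect,v2)

Answer: N0=alive,1 N1=alive,0 N2=alive,0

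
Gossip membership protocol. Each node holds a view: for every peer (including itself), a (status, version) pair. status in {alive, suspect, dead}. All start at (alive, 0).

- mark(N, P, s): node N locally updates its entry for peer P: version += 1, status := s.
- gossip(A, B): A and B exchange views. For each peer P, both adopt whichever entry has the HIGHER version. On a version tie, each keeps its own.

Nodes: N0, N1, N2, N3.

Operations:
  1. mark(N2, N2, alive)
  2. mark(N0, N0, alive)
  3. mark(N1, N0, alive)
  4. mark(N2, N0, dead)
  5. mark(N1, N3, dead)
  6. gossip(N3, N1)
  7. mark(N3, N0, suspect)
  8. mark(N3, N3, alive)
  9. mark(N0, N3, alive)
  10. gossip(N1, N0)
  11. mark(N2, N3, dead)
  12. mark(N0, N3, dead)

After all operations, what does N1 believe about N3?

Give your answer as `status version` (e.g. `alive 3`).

Op 1: N2 marks N2=alive -> (alive,v1)
Op 2: N0 marks N0=alive -> (alive,v1)
Op 3: N1 marks N0=alive -> (alive,v1)
Op 4: N2 marks N0=dead -> (dead,v1)
Op 5: N1 marks N3=dead -> (dead,v1)
Op 6: gossip N3<->N1 -> N3.N0=(alive,v1) N3.N1=(alive,v0) N3.N2=(alive,v0) N3.N3=(dead,v1) | N1.N0=(alive,v1) N1.N1=(alive,v0) N1.N2=(alive,v0) N1.N3=(dead,v1)
Op 7: N3 marks N0=suspect -> (suspect,v2)
Op 8: N3 marks N3=alive -> (alive,v2)
Op 9: N0 marks N3=alive -> (alive,v1)
Op 10: gossip N1<->N0 -> N1.N0=(alive,v1) N1.N1=(alive,v0) N1.N2=(alive,v0) N1.N3=(dead,v1) | N0.N0=(alive,v1) N0.N1=(alive,v0) N0.N2=(alive,v0) N0.N3=(alive,v1)
Op 11: N2 marks N3=dead -> (dead,v1)
Op 12: N0 marks N3=dead -> (dead,v2)

Answer: dead 1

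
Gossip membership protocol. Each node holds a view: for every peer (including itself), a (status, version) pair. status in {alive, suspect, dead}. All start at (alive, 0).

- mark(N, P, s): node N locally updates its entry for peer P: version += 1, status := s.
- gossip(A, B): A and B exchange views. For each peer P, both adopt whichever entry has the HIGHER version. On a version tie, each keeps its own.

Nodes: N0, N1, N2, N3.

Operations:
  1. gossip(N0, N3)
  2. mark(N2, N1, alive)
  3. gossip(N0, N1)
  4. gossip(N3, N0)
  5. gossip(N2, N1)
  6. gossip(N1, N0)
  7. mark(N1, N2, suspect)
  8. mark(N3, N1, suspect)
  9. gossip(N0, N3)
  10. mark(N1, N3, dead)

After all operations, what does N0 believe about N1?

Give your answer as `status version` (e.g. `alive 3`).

Answer: alive 1

Derivation:
Op 1: gossip N0<->N3 -> N0.N0=(alive,v0) N0.N1=(alive,v0) N0.N2=(alive,v0) N0.N3=(alive,v0) | N3.N0=(alive,v0) N3.N1=(alive,v0) N3.N2=(alive,v0) N3.N3=(alive,v0)
Op 2: N2 marks N1=alive -> (alive,v1)
Op 3: gossip N0<->N1 -> N0.N0=(alive,v0) N0.N1=(alive,v0) N0.N2=(alive,v0) N0.N3=(alive,v0) | N1.N0=(alive,v0) N1.N1=(alive,v0) N1.N2=(alive,v0) N1.N3=(alive,v0)
Op 4: gossip N3<->N0 -> N3.N0=(alive,v0) N3.N1=(alive,v0) N3.N2=(alive,v0) N3.N3=(alive,v0) | N0.N0=(alive,v0) N0.N1=(alive,v0) N0.N2=(alive,v0) N0.N3=(alive,v0)
Op 5: gossip N2<->N1 -> N2.N0=(alive,v0) N2.N1=(alive,v1) N2.N2=(alive,v0) N2.N3=(alive,v0) | N1.N0=(alive,v0) N1.N1=(alive,v1) N1.N2=(alive,v0) N1.N3=(alive,v0)
Op 6: gossip N1<->N0 -> N1.N0=(alive,v0) N1.N1=(alive,v1) N1.N2=(alive,v0) N1.N3=(alive,v0) | N0.N0=(alive,v0) N0.N1=(alive,v1) N0.N2=(alive,v0) N0.N3=(alive,v0)
Op 7: N1 marks N2=suspect -> (suspect,v1)
Op 8: N3 marks N1=suspect -> (suspect,v1)
Op 9: gossip N0<->N3 -> N0.N0=(alive,v0) N0.N1=(alive,v1) N0.N2=(alive,v0) N0.N3=(alive,v0) | N3.N0=(alive,v0) N3.N1=(suspect,v1) N3.N2=(alive,v0) N3.N3=(alive,v0)
Op 10: N1 marks N3=dead -> (dead,v1)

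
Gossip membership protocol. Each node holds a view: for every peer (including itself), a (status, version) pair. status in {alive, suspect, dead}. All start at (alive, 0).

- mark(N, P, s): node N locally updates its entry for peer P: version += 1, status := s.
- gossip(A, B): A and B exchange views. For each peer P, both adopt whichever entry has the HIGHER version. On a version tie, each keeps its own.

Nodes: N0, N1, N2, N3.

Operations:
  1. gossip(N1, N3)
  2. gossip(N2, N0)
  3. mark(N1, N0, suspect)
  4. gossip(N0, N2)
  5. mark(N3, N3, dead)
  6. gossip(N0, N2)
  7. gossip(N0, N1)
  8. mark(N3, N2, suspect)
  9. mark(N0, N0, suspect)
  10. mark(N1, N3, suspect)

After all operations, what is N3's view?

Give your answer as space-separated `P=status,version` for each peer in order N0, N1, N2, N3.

Answer: N0=alive,0 N1=alive,0 N2=suspect,1 N3=dead,1

Derivation:
Op 1: gossip N1<->N3 -> N1.N0=(alive,v0) N1.N1=(alive,v0) N1.N2=(alive,v0) N1.N3=(alive,v0) | N3.N0=(alive,v0) N3.N1=(alive,v0) N3.N2=(alive,v0) N3.N3=(alive,v0)
Op 2: gossip N2<->N0 -> N2.N0=(alive,v0) N2.N1=(alive,v0) N2.N2=(alive,v0) N2.N3=(alive,v0) | N0.N0=(alive,v0) N0.N1=(alive,v0) N0.N2=(alive,v0) N0.N3=(alive,v0)
Op 3: N1 marks N0=suspect -> (suspect,v1)
Op 4: gossip N0<->N2 -> N0.N0=(alive,v0) N0.N1=(alive,v0) N0.N2=(alive,v0) N0.N3=(alive,v0) | N2.N0=(alive,v0) N2.N1=(alive,v0) N2.N2=(alive,v0) N2.N3=(alive,v0)
Op 5: N3 marks N3=dead -> (dead,v1)
Op 6: gossip N0<->N2 -> N0.N0=(alive,v0) N0.N1=(alive,v0) N0.N2=(alive,v0) N0.N3=(alive,v0) | N2.N0=(alive,v0) N2.N1=(alive,v0) N2.N2=(alive,v0) N2.N3=(alive,v0)
Op 7: gossip N0<->N1 -> N0.N0=(suspect,v1) N0.N1=(alive,v0) N0.N2=(alive,v0) N0.N3=(alive,v0) | N1.N0=(suspect,v1) N1.N1=(alive,v0) N1.N2=(alive,v0) N1.N3=(alive,v0)
Op 8: N3 marks N2=suspect -> (suspect,v1)
Op 9: N0 marks N0=suspect -> (suspect,v2)
Op 10: N1 marks N3=suspect -> (suspect,v1)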